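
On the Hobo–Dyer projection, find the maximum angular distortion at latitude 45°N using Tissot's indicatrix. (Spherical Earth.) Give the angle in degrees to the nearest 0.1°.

13.2°

Hobo–Dyer is a cylindrical equal-area projection with standard parallels at ±37.5°. For cylindrical equal-area with standard parallel φ₀, h = cos φ / cos φ₀ and k = cos φ₀ / cos φ, so h·k = 1.
At 45°: h = 0.8913, k = 1.122; principal scales a = 1.122, b = 0.8913.
sin(ω/2) = (a − b)/(a + b) = 0.2307/2.013 = 0.1146, so ω = 2 arcsin(0.1146) ≈ 13.2°.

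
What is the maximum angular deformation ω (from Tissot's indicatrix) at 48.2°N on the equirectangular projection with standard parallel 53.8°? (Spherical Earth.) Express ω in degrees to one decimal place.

6.9°

With standard parallel φ₀ = 53.8°, the equirectangular projection gives x = Rλ cos φ₀, y = Rφ, so h = 1 and k = cos 53.8° / cos φ.
At 48.2°: h = 1.000, k = 0.8861; principal scales a = 1.000, b = 0.8861.
sin(ω/2) = (a − b)/(a + b) = 0.1139/1.886 = 0.06040, so ω = 2 arcsin(0.06040) ≈ 6.9°.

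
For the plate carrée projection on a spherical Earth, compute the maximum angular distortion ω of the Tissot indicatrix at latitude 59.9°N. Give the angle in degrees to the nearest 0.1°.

In the plate carrée (x = Rλ, y = Rφ), meridians are true-scale (h = 1) and parallels are stretched by k = sec φ.
At 59.9°: h = 1.000, k = 1.994; principal scales a = 1.994, b = 1.000.
sin(ω/2) = (a − b)/(a + b) = 0.9940/2.994 = 0.3320, so ω = 2 arcsin(0.3320) ≈ 38.8°.

38.8°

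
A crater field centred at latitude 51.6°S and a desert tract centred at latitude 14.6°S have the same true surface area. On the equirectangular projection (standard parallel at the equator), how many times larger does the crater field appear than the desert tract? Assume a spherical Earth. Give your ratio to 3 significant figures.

1.56

Plate carrée maps x = Rλ, y = Rφ. The meridian scale is h = 1 and the parallel scale is k = 1/cos φ = sec φ.
Areal scale at 51.6°: h·k = 1.000 × 1.610 = 1.610.
Areal scale at 14.6°: h·k = 1.000 × 1.033 = 1.033.
Ratio = 1.610/1.033 ≈ 1.56.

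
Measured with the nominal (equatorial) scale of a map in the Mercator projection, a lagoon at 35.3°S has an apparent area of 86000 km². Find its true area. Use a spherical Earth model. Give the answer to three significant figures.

57300 km²

The Mercator projection is conformal; its linear scale factor is the same in every direction and equals sec φ = 1/cos φ.
Areal scale = k² = sec²φ = 1/cos²(35.3°) = 1/0.8161² = 1.501.
True area = apparent / (areal scale) = 86000 / 1.501 ≈ 57300 km².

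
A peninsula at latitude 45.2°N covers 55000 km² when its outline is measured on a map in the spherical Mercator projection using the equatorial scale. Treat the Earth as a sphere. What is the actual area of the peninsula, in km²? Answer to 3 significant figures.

For Mercator, h = k = sec φ (a conformal cylindrical projection has a single point scale, 1/cos φ).
Areal scale = k² = sec²φ = 1/cos²(45.2°) = 1/0.7046² = 2.014.
True area = apparent / (areal scale) = 55000 / 2.014 ≈ 27300 km².

27300 km²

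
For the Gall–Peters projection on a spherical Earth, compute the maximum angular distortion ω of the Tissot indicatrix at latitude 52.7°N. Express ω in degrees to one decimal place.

17.6°

Gall–Peters is a cylindrical equal-area projection with standard parallels at ±45°. For cylindrical equal-area with standard parallel φ₀, h = cos φ / cos φ₀ and k = cos φ₀ / cos φ, so h·k = 1.
At 52.7°: h = 0.8570, k = 1.167; principal scales a = 1.167, b = 0.8570.
sin(ω/2) = (a − b)/(a + b) = 0.3099/2.024 = 0.1531, so ω = 2 arcsin(0.1531) ≈ 17.6°.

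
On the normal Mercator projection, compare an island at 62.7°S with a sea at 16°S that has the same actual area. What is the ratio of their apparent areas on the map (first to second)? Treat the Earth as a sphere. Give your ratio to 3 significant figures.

4.39

On Mercator, area is exaggerated by sec²φ = 1/cos²φ.
At 62.7°: sec²(62.7°) = 1/0.4586² = 4.754.
At 16°: sec²(16°) = 1/0.9613² = 1.082.
Ratio = 4.754/1.082 = cos²(16°)/cos²(62.7°) ≈ 4.39.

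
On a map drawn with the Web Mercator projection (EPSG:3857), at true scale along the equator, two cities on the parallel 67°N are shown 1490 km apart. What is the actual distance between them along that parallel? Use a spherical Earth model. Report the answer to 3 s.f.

582 km

The Mercator projection is conformal; its linear scale factor is the same in every direction and equals sec φ = 1/cos φ.
Along the parallel at 67°, map distances are exaggerated by k = sec 67° = 2.559.
True distance = 1490 / 2.559 = 1490 × cos 67° ≈ 582 km.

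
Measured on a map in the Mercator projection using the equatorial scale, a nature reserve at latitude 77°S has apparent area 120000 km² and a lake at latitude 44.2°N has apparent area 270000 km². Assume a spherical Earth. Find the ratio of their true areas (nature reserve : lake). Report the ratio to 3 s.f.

0.0438

Since Mercator area scale is 1/cos²φ, the true area equals the apparent area multiplied by cos²φ.
True area of nature reserve: 120000 × cos²(77°) = 120000 × 0.05060 = 6072 km².
True area of lake: 270000 × cos²(44.2°) = 270000 × 0.5140 = 138800 km².
Ratio = 6072 / 138800 ≈ 0.0438.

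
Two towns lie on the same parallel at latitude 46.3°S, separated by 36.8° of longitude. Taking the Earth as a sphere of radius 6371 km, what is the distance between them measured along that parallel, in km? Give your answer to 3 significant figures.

2830 km

Arc length along a parallel = R cos φ · Δλ (with Δλ in radians).
= 6371 × cos 46.3° × (36.8° × π/180) = 6371 × 0.6909 × 0.6423 ≈ 2830 km.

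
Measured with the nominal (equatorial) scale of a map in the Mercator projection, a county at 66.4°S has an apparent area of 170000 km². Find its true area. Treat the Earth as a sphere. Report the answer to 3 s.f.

For Mercator, h = k = sec φ (a conformal cylindrical projection has a single point scale, 1/cos φ).
Areal scale = k² = sec²φ = 1/cos²(66.4°) = 1/0.4003² = 6.239.
True area = apparent / (areal scale) = 170000 / 6.239 ≈ 27200 km².

27200 km²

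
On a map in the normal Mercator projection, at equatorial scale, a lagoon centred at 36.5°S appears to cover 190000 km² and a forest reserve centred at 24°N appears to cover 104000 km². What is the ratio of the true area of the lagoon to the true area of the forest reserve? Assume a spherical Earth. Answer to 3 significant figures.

1.41

Mercator's areal exaggeration is sec²φ; hence true area = (apparent area) · cos²φ.
True area of lagoon: 190000 × cos²(36.5°) = 190000 × 0.6462 = 122800 km².
True area of forest reserve: 104000 × cos²(24°) = 104000 × 0.8346 = 86790 km².
Ratio = 122800 / 86790 ≈ 1.41.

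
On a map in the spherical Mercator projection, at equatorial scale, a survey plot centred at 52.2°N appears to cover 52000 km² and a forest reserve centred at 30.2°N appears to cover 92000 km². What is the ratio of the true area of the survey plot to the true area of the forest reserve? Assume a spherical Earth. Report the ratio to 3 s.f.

0.284

On Mercator the areal scale is sec²φ, so true area = apparent × cos²φ.
True area of survey plot: 52000 × cos²(52.2°) = 52000 × 0.3757 = 19530 km².
True area of forest reserve: 92000 × cos²(30.2°) = 92000 × 0.7470 = 68720 km².
Ratio = 19530 / 68720 ≈ 0.284.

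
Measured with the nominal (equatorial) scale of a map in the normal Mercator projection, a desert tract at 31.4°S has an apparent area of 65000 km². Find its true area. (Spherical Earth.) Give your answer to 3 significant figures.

For Mercator, h = k = sec φ (a conformal cylindrical projection has a single point scale, 1/cos φ).
Areal scale = k² = sec²φ = 1/cos²(31.4°) = 1/0.8536² = 1.373.
True area = apparent / (areal scale) = 65000 / 1.373 ≈ 47400 km².

47400 km²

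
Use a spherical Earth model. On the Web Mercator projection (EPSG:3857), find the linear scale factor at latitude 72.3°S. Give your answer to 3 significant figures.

3.29

The Mercator projection is conformal; its linear scale factor is the same in every direction and equals sec φ = 1/cos φ.
k = 1/cos 72.3° = 1/0.3040 = 3.289.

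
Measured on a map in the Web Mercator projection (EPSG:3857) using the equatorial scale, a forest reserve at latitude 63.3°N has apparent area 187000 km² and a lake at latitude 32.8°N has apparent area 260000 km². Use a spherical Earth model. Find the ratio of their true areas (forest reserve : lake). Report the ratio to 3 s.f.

On Mercator the areal scale is sec²φ, so true area = apparent × cos²φ.
True area of forest reserve: 187000 × cos²(63.3°) = 187000 × 0.2019 = 37750 km².
True area of lake: 260000 × cos²(32.8°) = 260000 × 0.7066 = 183700 km².
Ratio = 37750 / 183700 ≈ 0.206.

0.206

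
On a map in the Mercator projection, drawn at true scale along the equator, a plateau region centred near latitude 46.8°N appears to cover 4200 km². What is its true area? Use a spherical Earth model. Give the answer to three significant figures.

Mercator is conformal, so the point scale is isotropic: h = k = sec φ = 1/cos φ.
Areal scale = k² = sec²φ = 1/cos²(46.8°) = 1/0.6845² = 2.134.
True area = apparent / (areal scale) = 4200 / 2.134 ≈ 1970 km².

1970 km²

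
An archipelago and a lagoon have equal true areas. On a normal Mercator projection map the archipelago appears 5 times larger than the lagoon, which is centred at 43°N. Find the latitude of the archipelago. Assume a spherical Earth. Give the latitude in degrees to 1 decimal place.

70.9°

On Mercator, (apparent₁)/(apparent₂) = sec²φ₁ / sec²φ₂ when true areas are equal.
cos²φ₂ / cos²φ₁ = 5  ⇒  cos φ₁ = cos 43° / √5 = 0.7314/2.236 = 0.3271.
φ₁ = arccos(0.3271) ≈ 70.9°.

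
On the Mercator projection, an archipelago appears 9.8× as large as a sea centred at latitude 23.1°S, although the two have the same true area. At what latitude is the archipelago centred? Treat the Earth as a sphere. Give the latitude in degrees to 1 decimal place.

72.9°

For equal true areas on Mercator, apparent areas scale as sec²φ, so the ratio is cos²φ₂ / cos²φ₁.
cos²φ₂ / cos²φ₁ = 9.8  ⇒  cos φ₁ = cos 23.1° / √9.8 = 0.9198/3.130 = 0.2938.
φ₁ = arccos(0.2938) ≈ 72.9°.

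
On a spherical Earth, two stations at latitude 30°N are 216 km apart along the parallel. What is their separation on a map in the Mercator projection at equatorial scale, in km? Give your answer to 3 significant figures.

The Mercator projection is conformal; its linear scale factor is the same in every direction and equals sec φ = 1/cos φ.
Along the parallel, k = sec 30° = 1/0.8660 = 1.155.
Map distance = 216 × 1.155 ≈ 249 km.

249 km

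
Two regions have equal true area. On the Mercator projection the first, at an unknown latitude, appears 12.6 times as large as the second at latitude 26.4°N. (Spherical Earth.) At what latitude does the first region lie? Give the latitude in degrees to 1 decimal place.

75.4°

Mercator areal scale is sec²φ, so apparent-area ratio = sec²φ₁ / sec²φ₂ = cos²φ₂ / cos²φ₁.
cos²φ₂ / cos²φ₁ = 12.6  ⇒  cos φ₁ = cos 26.4° / √12.6 = 0.8957/3.550 = 0.2523.
φ₁ = arccos(0.2523) ≈ 75.4°.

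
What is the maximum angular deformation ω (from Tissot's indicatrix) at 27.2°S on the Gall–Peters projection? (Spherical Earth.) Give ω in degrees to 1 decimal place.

26.1°

The Gall–Peters projection is cylindrical equal-area with φ₀ = 45°. A cylindrical equal-area projection with standard parallel φ₀ has meridian scale h = cos φ / cos φ₀ and parallel scale k = cos φ₀ / cos φ (so areas are preserved, h·k = 1).
At 27.2°: h = 1.258, k = 0.7950; principal scales a = 1.258, b = 0.7950.
sin(ω/2) = (a − b)/(a + b) = 0.4628/2.053 = 0.2254, so ω = 2 arcsin(0.2254) ≈ 26.1°.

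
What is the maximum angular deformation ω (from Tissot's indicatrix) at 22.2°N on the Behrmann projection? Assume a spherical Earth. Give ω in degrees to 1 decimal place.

Behrmann is a cylindrical equal-area projection with standard parallels at ±30°. Cylindrical equal-area (φ₀ = 30°): h = cos φ / cos 30° along meridians, k = cos 30° / cos φ along parallels; h·k = 1.
At 22.2°: h = 1.069, k = 0.9354; principal scales a = 1.069, b = 0.9354.
sin(ω/2) = (a − b)/(a + b) = 0.1337/2.004 = 0.06672, so ω = 2 arcsin(0.06672) ≈ 7.7°.

7.7°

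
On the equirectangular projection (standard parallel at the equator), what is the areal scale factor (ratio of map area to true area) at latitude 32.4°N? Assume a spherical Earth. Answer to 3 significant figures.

1.18

For the equirectangular projection with φ₀ = 0 (plate carrée), h = 1 along meridians and k = sec φ along parallels.
Areal scale = h·k = 1 × sec φ; at 32.4°, h = 1.000, k = 1.184, so h·k = 1.184.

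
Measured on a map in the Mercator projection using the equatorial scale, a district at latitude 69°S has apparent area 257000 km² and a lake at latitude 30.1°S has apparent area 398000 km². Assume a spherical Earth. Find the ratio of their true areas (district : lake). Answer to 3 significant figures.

0.111

Mercator's areal exaggeration is sec²φ; hence true area = (apparent area) · cos²φ.
True area of district: 257000 × cos²(69°) = 257000 × 0.1284 = 33010 km².
True area of lake: 398000 × cos²(30.1°) = 398000 × 0.7485 = 297900 km².
Ratio = 33010 / 297900 ≈ 0.111.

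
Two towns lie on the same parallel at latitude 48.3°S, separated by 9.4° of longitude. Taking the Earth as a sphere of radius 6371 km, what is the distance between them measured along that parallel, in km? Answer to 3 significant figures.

695 km

Arc length along a parallel = R cos φ · Δλ (with Δλ in radians).
= 6371 × cos 48.3° × (9.4° × π/180) = 6371 × 0.6652 × 0.1641 ≈ 695 km.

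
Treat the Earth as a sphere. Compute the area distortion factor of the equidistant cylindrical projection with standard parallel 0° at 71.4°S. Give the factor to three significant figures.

In the plate carrée (x = Rλ, y = Rφ), meridians are true-scale (h = 1) and parallels are stretched by k = sec φ.
Areal scale = h·k = 1 × sec φ; at 71.4°, h = 1.000, k = 3.135, so h·k = 3.135.

3.14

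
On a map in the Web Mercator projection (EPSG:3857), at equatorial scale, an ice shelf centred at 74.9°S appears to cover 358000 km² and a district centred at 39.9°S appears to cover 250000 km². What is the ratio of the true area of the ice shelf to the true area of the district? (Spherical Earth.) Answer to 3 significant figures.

0.165

Mercator's areal exaggeration is sec²φ; hence true area = (apparent area) · cos²φ.
True area of ice shelf: 358000 × cos²(74.9°) = 358000 × 0.06786 = 24290 km².
True area of district: 250000 × cos²(39.9°) = 250000 × 0.5885 = 147100 km².
Ratio = 24290 / 147100 ≈ 0.165.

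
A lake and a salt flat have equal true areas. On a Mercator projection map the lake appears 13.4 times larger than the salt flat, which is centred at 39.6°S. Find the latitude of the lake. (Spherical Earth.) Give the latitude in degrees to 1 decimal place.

77.8°

For equal true areas on Mercator, apparent areas scale as sec²φ, so the ratio is cos²φ₂ / cos²φ₁.
cos²φ₂ / cos²φ₁ = 13.4  ⇒  cos φ₁ = cos 39.6° / √13.4 = 0.7705/3.661 = 0.2105.
φ₁ = arccos(0.2105) ≈ 77.8°.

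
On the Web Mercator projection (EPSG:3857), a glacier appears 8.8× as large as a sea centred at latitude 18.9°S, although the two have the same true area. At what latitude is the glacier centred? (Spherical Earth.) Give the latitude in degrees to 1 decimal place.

71.4°

Mercator areal scale is sec²φ, so apparent-area ratio = sec²φ₁ / sec²φ₂ = cos²φ₂ / cos²φ₁.
cos²φ₂ / cos²φ₁ = 8.8  ⇒  cos φ₁ = cos 18.9° / √8.8 = 0.9461/2.966 = 0.3189.
φ₁ = arccos(0.3189) ≈ 71.4°.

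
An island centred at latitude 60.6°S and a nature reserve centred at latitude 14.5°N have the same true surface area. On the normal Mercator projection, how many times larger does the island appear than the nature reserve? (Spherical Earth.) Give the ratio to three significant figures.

3.89

Mercator areal scale is sec²φ.
At 60.6°: sec²(60.6°) = 1/0.4909² = 4.150.
At 14.5°: sec²(14.5°) = 1/0.9681² = 1.067.
Ratio = 4.150/1.067 = cos²(14.5°)/cos²(60.6°) ≈ 3.89.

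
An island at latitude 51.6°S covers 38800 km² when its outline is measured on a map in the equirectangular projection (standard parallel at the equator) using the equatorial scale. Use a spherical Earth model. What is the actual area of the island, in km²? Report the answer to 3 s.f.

24100 km²

In the plate carrée (x = Rλ, y = Rφ), meridians are true-scale (h = 1) and parallels are stretched by k = sec φ.
Areal scale = h·k = 1 × sec φ; at 51.6°, h = 1.000, k = 1.610, so h·k = 1.610.
True area = apparent / (areal scale) = 38800 / 1.610 ≈ 24100 km².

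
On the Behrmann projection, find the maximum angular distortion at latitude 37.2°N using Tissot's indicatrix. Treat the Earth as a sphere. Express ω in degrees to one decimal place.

Behrmann is a cylindrical equal-area projection with standard parallels at ±30°. A cylindrical equal-area projection with standard parallel φ₀ has meridian scale h = cos φ / cos φ₀ and parallel scale k = cos φ₀ / cos φ (so areas are preserved, h·k = 1).
At 37.2°: h = 0.9198, k = 1.087; principal scales a = 1.087, b = 0.9198.
sin(ω/2) = (a − b)/(a + b) = 0.1675/2.007 = 0.08345, so ω = 2 arcsin(0.08345) ≈ 9.6°.

9.6°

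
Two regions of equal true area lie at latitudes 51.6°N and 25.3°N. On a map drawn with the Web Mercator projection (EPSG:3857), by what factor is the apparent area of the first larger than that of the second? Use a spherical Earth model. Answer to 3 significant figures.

Mercator areal scale is sec²φ.
At 51.6°: sec²(51.6°) = 1/0.6211² = 2.592.
At 25.3°: sec²(25.3°) = 1/0.9041² = 1.223.
Ratio = 2.592/1.223 = cos²(25.3°)/cos²(51.6°) ≈ 2.12.

2.12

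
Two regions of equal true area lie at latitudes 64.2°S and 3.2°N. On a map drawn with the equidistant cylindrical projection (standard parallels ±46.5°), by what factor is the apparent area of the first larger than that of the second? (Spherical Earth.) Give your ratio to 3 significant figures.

With standard parallel φ₀ = 46.5°, the equirectangular projection gives x = Rλ cos φ₀, y = Rφ, so h = 1 and k = cos 46.5° / cos φ.
Areal scale at 64.2°: h·k = 1.000 × 1.582 = 1.582.
Areal scale at 3.2°: h·k = 1.000 × 0.6894 = 0.6894.
Ratio = 1.582/0.6894 ≈ 2.29.

2.29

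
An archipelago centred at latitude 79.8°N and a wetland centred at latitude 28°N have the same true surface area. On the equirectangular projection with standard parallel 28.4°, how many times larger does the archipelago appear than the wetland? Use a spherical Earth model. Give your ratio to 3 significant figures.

4.99

In the equirectangular projection with standard parallel φ₀ = 28.4° (x = Rλ cos φ₀, y = Rφ), meridians are true-scale (h = 1) and the parallel scale is k = cos φ₀ / cos φ.
Areal scale at 79.8°: h·k = 1.000 × 4.967 = 4.967.
Areal scale at 28°: h·k = 1.000 × 0.9963 = 0.9963.
Ratio = 4.967/0.9963 ≈ 4.99.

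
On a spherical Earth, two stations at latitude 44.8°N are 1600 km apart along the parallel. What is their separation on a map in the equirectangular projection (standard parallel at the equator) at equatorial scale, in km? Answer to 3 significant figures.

2250 km

Plate carrée maps x = Rλ, y = Rφ. The meridian scale is h = 1 and the parallel scale is k = 1/cos φ = sec φ.
Along the parallel, k = sec 44.8° = 1/0.7096 = 1.409.
Map distance = 1600 × 1.409 ≈ 2250 km.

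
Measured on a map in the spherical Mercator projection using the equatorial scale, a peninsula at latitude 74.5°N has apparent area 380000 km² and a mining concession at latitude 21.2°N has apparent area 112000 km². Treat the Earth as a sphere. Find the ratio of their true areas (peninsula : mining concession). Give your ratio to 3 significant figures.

On Mercator the areal scale is sec²φ, so true area = apparent × cos²φ.
True area of peninsula: 380000 × cos²(74.5°) = 380000 × 0.07142 = 27140 km².
True area of mining concession: 112000 × cos²(21.2°) = 112000 × 0.8692 = 97350 km².
Ratio = 27140 / 97350 ≈ 0.279.

0.279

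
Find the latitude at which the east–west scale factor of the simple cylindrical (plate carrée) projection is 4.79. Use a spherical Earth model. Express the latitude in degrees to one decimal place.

77.9°

Plate carrée: h = 1, k = sec φ along parallels.
sec φ = 4.79  ⇒  cos φ = 0.2088  ⇒  φ ≈ 77.9°.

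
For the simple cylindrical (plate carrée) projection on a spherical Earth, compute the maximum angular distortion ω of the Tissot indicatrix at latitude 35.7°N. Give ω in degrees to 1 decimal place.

11.9°

Plate carrée maps x = Rλ, y = Rφ. The meridian scale is h = 1 and the parallel scale is k = 1/cos φ = sec φ.
At 35.7°: h = 1.000, k = 1.231; principal scales a = 1.231, b = 1.000.
sin(ω/2) = (a − b)/(a + b) = 0.2314/2.231 = 0.1037, so ω = 2 arcsin(0.1037) ≈ 11.9°.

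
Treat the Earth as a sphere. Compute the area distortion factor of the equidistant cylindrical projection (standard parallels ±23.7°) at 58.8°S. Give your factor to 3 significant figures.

1.77

With standard parallel φ₀ = 23.7°, the equirectangular projection gives x = Rλ cos φ₀, y = Rφ, so h = 1 and k = cos 23.7° / cos φ.
Areal scale = h·k = 1 × cos φ₀ / cos φ; at 58.8°, h = 1.000, k = 1.768, so h·k = 1.768.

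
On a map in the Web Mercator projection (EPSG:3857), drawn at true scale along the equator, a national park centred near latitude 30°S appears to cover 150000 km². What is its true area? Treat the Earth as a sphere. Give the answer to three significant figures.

112000 km²

The Mercator projection is conformal; its linear scale factor is the same in every direction and equals sec φ = 1/cos φ.
Areal scale = k² = sec²φ = 1/cos²(30°) = 1/0.8660² = 1.333.
True area = apparent / (areal scale) = 150000 / 1.333 ≈ 112000 km².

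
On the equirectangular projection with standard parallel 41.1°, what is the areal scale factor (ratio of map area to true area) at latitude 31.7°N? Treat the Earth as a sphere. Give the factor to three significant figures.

0.886

The equidistant cylindrical projection with φ₀ = 41.1° has h = 1 (meridians true) and k = cos φ₀ / cos φ along parallels.
Areal scale = h·k = 1 × cos φ₀ / cos φ; at 31.7°, h = 1.000, k = 0.8857, so h·k = 0.8857.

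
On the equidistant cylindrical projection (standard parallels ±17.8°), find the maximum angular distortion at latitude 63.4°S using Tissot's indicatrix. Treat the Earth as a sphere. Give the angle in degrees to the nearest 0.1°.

The equidistant cylindrical projection with φ₀ = 17.8° has h = 1 (meridians true) and k = cos φ₀ / cos φ along parallels.
At 63.4°: h = 1.000, k = 2.126; principal scales a = 2.126, b = 1.000.
sin(ω/2) = (a − b)/(a + b) = 1.126/3.126 = 0.3603, so ω = 2 arcsin(0.3603) ≈ 42.2°.

42.2°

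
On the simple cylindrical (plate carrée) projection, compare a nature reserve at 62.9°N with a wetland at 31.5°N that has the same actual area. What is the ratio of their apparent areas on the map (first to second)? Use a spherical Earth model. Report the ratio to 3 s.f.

1.87

For the equirectangular projection with φ₀ = 0 (plate carrée), h = 1 along meridians and k = sec φ along parallels.
Areal scale at 62.9°: h·k = 1.000 × 2.195 = 2.195.
Areal scale at 31.5°: h·k = 1.000 × 1.173 = 1.173.
Ratio = 2.195/1.173 ≈ 1.87.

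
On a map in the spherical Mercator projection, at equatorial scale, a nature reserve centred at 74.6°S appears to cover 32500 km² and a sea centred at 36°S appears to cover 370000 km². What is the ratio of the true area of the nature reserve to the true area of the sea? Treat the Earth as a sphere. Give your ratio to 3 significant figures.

0.00946

Mercator's areal exaggeration is sec²φ; hence true area = (apparent area) · cos²φ.
True area of nature reserve: 32500 × cos²(74.6°) = 32500 × 0.07052 = 2292 km².
True area of sea: 370000 × cos²(36°) = 370000 × 0.6545 = 242200 km².
Ratio = 2292 / 242200 ≈ 0.00946.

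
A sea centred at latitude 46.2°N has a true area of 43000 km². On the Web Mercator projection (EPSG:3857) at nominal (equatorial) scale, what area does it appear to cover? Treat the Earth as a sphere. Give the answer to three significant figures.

The Mercator projection is conformal; its linear scale factor is the same in every direction and equals sec φ = 1/cos φ.
Areal scale = k² = sec²φ = 1/cos²(46.2°) = 1/0.6921² = 2.087.
Apparent area = 43000 × 2.087 ≈ 89800 km².

89800 km²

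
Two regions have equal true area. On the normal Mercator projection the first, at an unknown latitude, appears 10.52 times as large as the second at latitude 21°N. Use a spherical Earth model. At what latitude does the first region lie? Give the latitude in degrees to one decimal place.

For equal true areas on Mercator, apparent areas scale as sec²φ, so the ratio is cos²φ₂ / cos²φ₁.
cos²φ₂ / cos²φ₁ = 10.52  ⇒  cos φ₁ = cos 21° / √10.52 = 0.9336/3.243 = 0.2878.
φ₁ = arccos(0.2878) ≈ 73.3°.

73.3°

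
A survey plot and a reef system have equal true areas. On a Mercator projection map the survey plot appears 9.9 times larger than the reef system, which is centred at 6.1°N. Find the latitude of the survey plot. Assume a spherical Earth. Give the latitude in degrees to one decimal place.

On Mercator, (apparent₁)/(apparent₂) = sec²φ₁ / sec²φ₂ when true areas are equal.
cos²φ₂ / cos²φ₁ = 9.9  ⇒  cos φ₁ = cos 6.1° / √9.9 = 0.9943/3.146 = 0.3160.
φ₁ = arccos(0.3160) ≈ 71.6°.

71.6°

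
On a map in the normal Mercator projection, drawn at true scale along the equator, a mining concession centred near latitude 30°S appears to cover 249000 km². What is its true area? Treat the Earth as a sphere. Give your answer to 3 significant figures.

The Mercator projection is conformal; its linear scale factor is the same in every direction and equals sec φ = 1/cos φ.
Areal scale = k² = sec²φ = 1/cos²(30°) = 1/0.8660² = 1.333.
True area = apparent / (areal scale) = 249000 / 1.333 ≈ 187000 km².

187000 km²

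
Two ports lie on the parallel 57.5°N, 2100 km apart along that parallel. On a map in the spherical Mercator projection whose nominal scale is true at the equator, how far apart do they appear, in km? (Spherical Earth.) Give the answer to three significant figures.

Mercator is conformal, so the point scale is isotropic: h = k = sec φ = 1/cos φ.
Along the parallel, k = sec 57.5° = 1/0.5373 = 1.861.
Map distance = 2100 × 1.861 ≈ 3910 km.

3910 km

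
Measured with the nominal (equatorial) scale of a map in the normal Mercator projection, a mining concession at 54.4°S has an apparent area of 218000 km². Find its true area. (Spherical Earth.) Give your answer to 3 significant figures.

73900 km²

Mercator is conformal, so the point scale is isotropic: h = k = sec φ = 1/cos φ.
Areal scale = k² = sec²φ = 1/cos²(54.4°) = 1/0.5821² = 2.951.
True area = apparent / (areal scale) = 218000 / 2.951 ≈ 73900 km².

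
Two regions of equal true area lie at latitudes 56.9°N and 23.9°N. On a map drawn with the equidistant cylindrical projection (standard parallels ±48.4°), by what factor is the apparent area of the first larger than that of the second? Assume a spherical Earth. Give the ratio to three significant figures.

1.67

With standard parallel φ₀ = 48.4°, the equirectangular projection gives x = Rλ cos φ₀, y = Rφ, so h = 1 and k = cos 48.4° / cos φ.
Areal scale at 56.9°: h·k = 1.000 × 1.216 = 1.216.
Areal scale at 23.9°: h·k = 1.000 × 0.7262 = 0.7262.
Ratio = 1.216/0.7262 ≈ 1.67.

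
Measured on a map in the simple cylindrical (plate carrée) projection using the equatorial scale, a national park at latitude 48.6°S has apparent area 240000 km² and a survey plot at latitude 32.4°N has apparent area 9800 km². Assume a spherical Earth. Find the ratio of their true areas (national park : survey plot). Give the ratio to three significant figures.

19.2

On the plate carrée, areal scale = h·k = 1 × sec φ, so true area = apparent × cos φ.
True area of national park: 240000 × cos(48.6°) = 240000 × 0.6613 = 158700 km².
True area of survey plot: 9800 × cos(32.4°) = 9800 × 0.8443 = 8274 km².
Ratio = 158700 / 8274 ≈ 19.2.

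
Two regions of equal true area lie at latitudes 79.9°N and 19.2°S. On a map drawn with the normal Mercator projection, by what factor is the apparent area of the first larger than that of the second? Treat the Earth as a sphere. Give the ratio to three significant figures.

29.0

Mercator is conformal with k = sec φ, so areal scale = k² = sec²φ.
At 79.9°: sec²(79.9°) = 1/0.1754² = 32.52.
At 19.2°: sec²(19.2°) = 1/0.9444² = 1.121.
Ratio = 32.52/1.121 = cos²(19.2°)/cos²(79.9°) ≈ 29.0.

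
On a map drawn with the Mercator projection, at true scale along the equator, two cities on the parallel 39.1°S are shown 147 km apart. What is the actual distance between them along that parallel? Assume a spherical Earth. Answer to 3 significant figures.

The Mercator projection is conformal; its linear scale factor is the same in every direction and equals sec φ = 1/cos φ.
Along the parallel at 39.1°, map distances are exaggerated by k = sec 39.1° = 1.289.
True distance = 147 / 1.289 = 147 × cos 39.1° ≈ 114 km.

114 km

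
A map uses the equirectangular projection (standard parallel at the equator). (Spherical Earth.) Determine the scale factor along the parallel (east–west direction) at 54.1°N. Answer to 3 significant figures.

In the plate carrée (x = Rλ, y = Rφ), meridians are true-scale (h = 1) and parallels are stretched by k = sec φ.
k = 1/cos 54.1° = 1/0.5864 = 1.705.

1.71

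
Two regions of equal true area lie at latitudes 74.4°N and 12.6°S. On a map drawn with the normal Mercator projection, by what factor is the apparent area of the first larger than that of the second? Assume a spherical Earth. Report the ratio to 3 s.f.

Mercator is conformal with k = sec φ, so areal scale = k² = sec²φ.
At 74.4°: sec²(74.4°) = 1/0.2689² = 13.83.
At 12.6°: sec²(12.6°) = 1/0.9759² = 1.050.
Ratio = 13.83/1.050 = cos²(12.6°)/cos²(74.4°) ≈ 13.2.

13.2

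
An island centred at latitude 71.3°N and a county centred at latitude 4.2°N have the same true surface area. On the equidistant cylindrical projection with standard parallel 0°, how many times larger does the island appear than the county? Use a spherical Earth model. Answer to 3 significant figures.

In the plate carrée (x = Rλ, y = Rφ), meridians are true-scale (h = 1) and parallels are stretched by k = sec φ.
Areal scale at 71.3°: h·k = 1.000 × 3.119 = 3.119.
Areal scale at 4.2°: h·k = 1.000 × 1.003 = 1.003.
Ratio = 3.119/1.003 ≈ 3.11.

3.11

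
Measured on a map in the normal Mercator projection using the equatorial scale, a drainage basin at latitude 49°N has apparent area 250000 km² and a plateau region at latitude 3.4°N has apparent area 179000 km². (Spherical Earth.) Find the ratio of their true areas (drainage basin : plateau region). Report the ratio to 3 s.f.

0.603

Since Mercator area scale is 1/cos²φ, the true area equals the apparent area multiplied by cos²φ.
True area of drainage basin: 250000 × cos²(49°) = 250000 × 0.4304 = 107600 km².
True area of plateau region: 179000 × cos²(3.4°) = 179000 × 0.9965 = 178400 km².
Ratio = 107600 / 178400 ≈ 0.603.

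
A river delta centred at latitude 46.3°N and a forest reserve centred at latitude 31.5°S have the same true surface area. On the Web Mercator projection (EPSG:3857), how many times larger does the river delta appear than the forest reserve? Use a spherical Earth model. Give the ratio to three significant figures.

1.52

Mercator is conformal with k = sec φ, so areal scale = k² = sec²φ.
At 46.3°: sec²(46.3°) = 1/0.6909² = 2.095.
At 31.5°: sec²(31.5°) = 1/0.8526² = 1.376.
Ratio = 2.095/1.376 = cos²(31.5°)/cos²(46.3°) ≈ 1.52.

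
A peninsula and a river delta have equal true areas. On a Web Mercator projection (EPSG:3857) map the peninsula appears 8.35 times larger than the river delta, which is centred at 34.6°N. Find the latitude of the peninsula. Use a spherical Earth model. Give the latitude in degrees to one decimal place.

73.4°

Mercator areal scale is sec²φ, so apparent-area ratio = sec²φ₁ / sec²φ₂ = cos²φ₂ / cos²φ₁.
cos²φ₂ / cos²φ₁ = 8.35  ⇒  cos φ₁ = cos 34.6° / √8.35 = 0.8231/2.890 = 0.2849.
φ₁ = arccos(0.2849) ≈ 73.4°.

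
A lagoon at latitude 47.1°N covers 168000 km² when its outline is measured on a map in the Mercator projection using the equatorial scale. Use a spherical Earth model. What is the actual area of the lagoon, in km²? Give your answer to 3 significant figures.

Mercator is conformal, so the point scale is isotropic: h = k = sec φ = 1/cos φ.
Areal scale = k² = sec²φ = 1/cos²(47.1°) = 1/0.6807² = 2.158.
True area = apparent / (areal scale) = 168000 / 2.158 ≈ 77800 km².

77800 km²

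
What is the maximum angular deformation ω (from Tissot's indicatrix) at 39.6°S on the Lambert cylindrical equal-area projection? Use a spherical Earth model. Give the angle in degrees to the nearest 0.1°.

29.5°

The Lambert cylindrical equal-area projection is the cylindrical equal-area projection with its standard parallel at the equator (φ₀ = 0). A cylindrical equal-area projection with standard parallel φ₀ has meridian scale h = cos φ / cos φ₀ and parallel scale k = cos φ₀ / cos φ (so areas are preserved, h·k = 1).
At 39.6°: h = 0.7705, k = 1.298; principal scales a = 1.298, b = 0.7705.
sin(ω/2) = (a − b)/(a + b) = 0.5273/2.068 = 0.2549, so ω = 2 arcsin(0.2549) ≈ 29.5°.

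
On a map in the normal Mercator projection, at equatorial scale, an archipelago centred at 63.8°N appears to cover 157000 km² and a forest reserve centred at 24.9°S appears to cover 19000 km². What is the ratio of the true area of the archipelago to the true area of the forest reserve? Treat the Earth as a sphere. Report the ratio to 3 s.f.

On Mercator the areal scale is sec²φ, so true area = apparent × cos²φ.
True area of archipelago: 157000 × cos²(63.8°) = 157000 × 0.1949 = 30600 km².
True area of forest reserve: 19000 × cos²(24.9°) = 19000 × 0.8227 = 15630 km².
Ratio = 30600 / 15630 ≈ 1.96.

1.96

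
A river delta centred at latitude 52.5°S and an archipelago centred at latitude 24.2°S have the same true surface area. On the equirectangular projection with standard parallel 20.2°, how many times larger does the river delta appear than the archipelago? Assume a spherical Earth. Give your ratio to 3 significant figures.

In the equirectangular projection with standard parallel φ₀ = 20.2° (x = Rλ cos φ₀, y = Rφ), meridians are true-scale (h = 1) and the parallel scale is k = cos φ₀ / cos φ.
Areal scale at 52.5°: h·k = 1.000 × 1.542 = 1.542.
Areal scale at 24.2°: h·k = 1.000 × 1.029 = 1.029.
Ratio = 1.542/1.029 ≈ 1.50.

1.50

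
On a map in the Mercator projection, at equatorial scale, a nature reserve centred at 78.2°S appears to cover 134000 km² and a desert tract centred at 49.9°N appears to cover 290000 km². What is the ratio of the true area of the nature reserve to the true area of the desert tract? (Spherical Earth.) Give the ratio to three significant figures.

0.0466

On Mercator the areal scale is sec²φ, so true area = apparent × cos²φ.
True area of nature reserve: 134000 × cos²(78.2°) = 134000 × 0.04182 = 5604 km².
True area of desert tract: 290000 × cos²(49.9°) = 290000 × 0.4149 = 120300 km².
Ratio = 5604 / 120300 ≈ 0.0466.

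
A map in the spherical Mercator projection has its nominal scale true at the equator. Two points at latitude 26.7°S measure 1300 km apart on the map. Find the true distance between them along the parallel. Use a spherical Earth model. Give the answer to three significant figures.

1160 km

The Mercator projection is conformal; its linear scale factor is the same in every direction and equals sec φ = 1/cos φ.
Along the parallel at 26.7°, map distances are exaggerated by k = sec 26.7° = 1.119.
True distance = 1300 / 1.119 = 1300 × cos 26.7° ≈ 1160 km.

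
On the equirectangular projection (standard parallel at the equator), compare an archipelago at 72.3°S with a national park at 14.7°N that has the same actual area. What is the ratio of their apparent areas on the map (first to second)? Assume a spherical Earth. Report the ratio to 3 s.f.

Plate carrée maps x = Rλ, y = Rφ. The meridian scale is h = 1 and the parallel scale is k = 1/cos φ = sec φ.
Areal scale at 72.3°: h·k = 1.000 × 3.289 = 3.289.
Areal scale at 14.7°: h·k = 1.000 × 1.034 = 1.034.
Ratio = 3.289/1.034 ≈ 3.18.

3.18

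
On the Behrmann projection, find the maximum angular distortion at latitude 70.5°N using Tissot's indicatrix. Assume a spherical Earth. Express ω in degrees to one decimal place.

95.7°

The Behrmann projection is cylindrical equal-area with φ₀ = 30°. For cylindrical equal-area with standard parallel φ₀, h = cos φ / cos φ₀ and k = cos φ₀ / cos φ, so h·k = 1.
At 70.5°: h = 0.3854, k = 2.594; principal scales a = 2.594, b = 0.3854.
sin(ω/2) = (a − b)/(a + b) = 2.209/2.980 = 0.7413, so ω = 2 arcsin(0.7413) ≈ 95.7°.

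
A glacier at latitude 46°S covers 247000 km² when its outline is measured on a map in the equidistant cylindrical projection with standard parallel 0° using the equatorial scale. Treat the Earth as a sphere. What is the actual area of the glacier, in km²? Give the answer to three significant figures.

172000 km²

Plate carrée maps x = Rλ, y = Rφ. The meridian scale is h = 1 and the parallel scale is k = 1/cos φ = sec φ.
Areal scale = h·k = 1 × sec φ; at 46°, h = 1.000, k = 1.440, so h·k = 1.440.
True area = apparent / (areal scale) = 247000 / 1.440 ≈ 172000 km².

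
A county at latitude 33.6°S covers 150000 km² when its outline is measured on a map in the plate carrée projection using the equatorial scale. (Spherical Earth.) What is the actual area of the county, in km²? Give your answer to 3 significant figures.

Plate carrée maps x = Rλ, y = Rφ. The meridian scale is h = 1 and the parallel scale is k = 1/cos φ = sec φ.
Areal scale = h·k = 1 × sec φ; at 33.6°, h = 1.000, k = 1.201, so h·k = 1.201.
True area = apparent / (areal scale) = 150000 / 1.201 ≈ 125000 km².

125000 km²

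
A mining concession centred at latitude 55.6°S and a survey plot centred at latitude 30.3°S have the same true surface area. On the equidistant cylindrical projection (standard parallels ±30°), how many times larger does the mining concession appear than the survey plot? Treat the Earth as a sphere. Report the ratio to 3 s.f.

1.53

With standard parallel φ₀ = 30°, the equirectangular projection gives x = Rλ cos φ₀, y = Rφ, so h = 1 and k = cos 30° / cos φ.
Areal scale at 55.6°: h·k = 1.000 × 1.533 = 1.533.
Areal scale at 30.3°: h·k = 1.000 × 1.003 = 1.003.
Ratio = 1.533/1.003 ≈ 1.53.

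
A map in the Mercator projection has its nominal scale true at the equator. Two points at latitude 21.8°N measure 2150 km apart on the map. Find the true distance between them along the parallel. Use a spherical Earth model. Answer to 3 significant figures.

2000 km

The Mercator projection is conformal; its linear scale factor is the same in every direction and equals sec φ = 1/cos φ.
Along the parallel at 21.8°, map distances are exaggerated by k = sec 21.8° = 1.077.
True distance = 2150 / 1.077 = 2150 × cos 21.8° ≈ 2000 km.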